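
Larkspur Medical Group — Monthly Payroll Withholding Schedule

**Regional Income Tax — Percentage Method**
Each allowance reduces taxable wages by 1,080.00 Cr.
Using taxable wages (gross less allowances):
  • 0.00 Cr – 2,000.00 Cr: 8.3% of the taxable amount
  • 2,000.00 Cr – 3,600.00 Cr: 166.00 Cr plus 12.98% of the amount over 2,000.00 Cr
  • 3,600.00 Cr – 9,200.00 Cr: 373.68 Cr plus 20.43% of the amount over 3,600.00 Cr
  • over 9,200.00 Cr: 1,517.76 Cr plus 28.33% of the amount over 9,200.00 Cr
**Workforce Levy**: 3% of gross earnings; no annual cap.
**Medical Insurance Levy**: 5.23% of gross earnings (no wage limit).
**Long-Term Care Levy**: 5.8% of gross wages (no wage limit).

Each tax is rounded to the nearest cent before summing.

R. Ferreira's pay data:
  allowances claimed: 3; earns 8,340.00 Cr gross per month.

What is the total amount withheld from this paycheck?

1,850.23 Cr

Regional Income Tax: taxable = 8,340.00 Cr − 3×1,080.00 Cr = 5,100.00 Cr
  373.68 Cr + 20.43% × (5,100.00 Cr − 3,600.00 Cr) = 373.68 Cr + 20.43% × 1,500.00 Cr = 680.13 Cr
Workforce Levy: 3% × 8,340.00 Cr = 250.20 Cr
Medical Insurance Levy: 5.23% × 8,340.00 Cr = 436.18 Cr
Long-Term Care Levy: 5.8% × 8,340.00 Cr = 483.72 Cr
Total: 680.13 Cr + 250.20 Cr + 436.18 Cr + 483.72 Cr = 1,850.23 Cr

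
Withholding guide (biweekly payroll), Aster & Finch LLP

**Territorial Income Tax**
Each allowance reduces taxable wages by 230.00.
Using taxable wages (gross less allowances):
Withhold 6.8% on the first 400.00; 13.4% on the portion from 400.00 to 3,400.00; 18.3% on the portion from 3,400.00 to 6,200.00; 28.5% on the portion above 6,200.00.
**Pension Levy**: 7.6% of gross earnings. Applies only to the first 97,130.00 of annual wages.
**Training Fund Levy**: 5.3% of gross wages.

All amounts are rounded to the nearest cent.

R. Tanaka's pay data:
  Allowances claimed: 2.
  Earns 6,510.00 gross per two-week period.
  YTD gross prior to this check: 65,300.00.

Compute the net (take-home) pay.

Territorial Income Tax: taxable = 6,510.00 − 2×230.00 = 6,050.00
  429.20 + 18.3% × (6,050.00 − 3,400.00) = 429.20 + 18.3% × 2,650.00 = 914.15
Pension Levy: 7.6% × 6,510.00 = 494.76
Training Fund Levy: 5.3% × 6,510.00 = 345.03
Total withheld: 914.15 + 494.76 + 345.03 = 1,753.94
Net pay: 6,510.00 − 1,753.94 = 4,756.06

4,756.06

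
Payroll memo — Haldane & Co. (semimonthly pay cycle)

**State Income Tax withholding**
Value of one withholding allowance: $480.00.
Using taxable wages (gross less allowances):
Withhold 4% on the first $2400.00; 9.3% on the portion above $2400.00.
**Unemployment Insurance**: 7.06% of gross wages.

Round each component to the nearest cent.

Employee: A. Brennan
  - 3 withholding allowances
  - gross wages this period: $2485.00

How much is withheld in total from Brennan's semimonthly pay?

$217.24

State Income Tax: taxable = $2485.00 − 3×$480.00 = $1045.00
  4% × $1045.00 = $41.80
Unemployment Insurance: 7.06% × $2485.00 = $175.44
Total: $41.80 + $175.44 = $217.24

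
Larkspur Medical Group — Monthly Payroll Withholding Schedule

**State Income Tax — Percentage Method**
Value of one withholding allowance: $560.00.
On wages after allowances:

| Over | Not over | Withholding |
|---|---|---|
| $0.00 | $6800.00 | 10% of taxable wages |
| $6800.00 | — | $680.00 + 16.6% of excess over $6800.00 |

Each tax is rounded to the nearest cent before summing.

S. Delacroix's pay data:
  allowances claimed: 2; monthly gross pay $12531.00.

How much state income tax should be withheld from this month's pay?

State Income Tax: taxable = $12531.00 − 2×$560.00 = $11411.00
  $680.00 + 16.6% × ($11411.00 − $6800.00) = $680.00 + 16.6% × $4611.00 = $1445.43

$1445.43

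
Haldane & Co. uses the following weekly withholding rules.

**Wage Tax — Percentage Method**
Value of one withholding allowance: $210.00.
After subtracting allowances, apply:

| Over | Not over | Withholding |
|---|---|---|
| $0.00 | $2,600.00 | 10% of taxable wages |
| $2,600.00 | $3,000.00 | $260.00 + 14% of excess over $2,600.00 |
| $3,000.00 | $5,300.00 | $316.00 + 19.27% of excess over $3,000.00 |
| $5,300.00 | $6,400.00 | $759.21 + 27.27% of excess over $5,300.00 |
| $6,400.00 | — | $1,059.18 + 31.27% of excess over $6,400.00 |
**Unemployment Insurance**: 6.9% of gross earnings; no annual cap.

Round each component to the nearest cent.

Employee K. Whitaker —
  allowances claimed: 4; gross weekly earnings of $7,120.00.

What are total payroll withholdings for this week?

Wage Tax: taxable = $7,120.00 − 4×$210.00 = $6,280.00
  $759.21 + 27.27% × ($6,280.00 − $5,300.00) = $759.21 + 27.27% × $980.00 = $1,026.46
Unemployment Insurance: 6.9% × $7,120.00 = $491.28
Total: $1,026.46 + $491.28 = $1,517.74

$1,517.74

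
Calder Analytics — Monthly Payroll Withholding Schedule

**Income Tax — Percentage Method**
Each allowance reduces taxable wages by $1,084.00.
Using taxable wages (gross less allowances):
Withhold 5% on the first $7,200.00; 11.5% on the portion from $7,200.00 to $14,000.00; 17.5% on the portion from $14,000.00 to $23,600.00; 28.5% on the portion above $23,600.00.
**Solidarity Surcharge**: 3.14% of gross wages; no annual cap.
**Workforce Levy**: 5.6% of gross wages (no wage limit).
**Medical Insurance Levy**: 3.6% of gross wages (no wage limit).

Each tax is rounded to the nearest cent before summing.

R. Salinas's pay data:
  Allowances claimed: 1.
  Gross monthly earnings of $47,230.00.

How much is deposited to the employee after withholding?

Income Tax: taxable = $47,230.00 − 1×$1,084.00 = $46,146.00
  $2,822.00 + 28.5% × ($46,146.00 − $23,600.00) = $2,822.00 + 28.5% × $22,546.00 = $9,247.61
Solidarity Surcharge: 3.14% × $47,230.00 = $1,483.02
Workforce Levy: 5.6% × $47,230.00 = $2,644.88
Medical Insurance Levy: 3.6% × $47,230.00 = $1,700.28
Total withheld: $9,247.61 + $1,483.02 + $2,644.88 + $1,700.28 = $15,075.79
Net pay: $47,230.00 − $15,075.79 = $32,154.21

$32,154.21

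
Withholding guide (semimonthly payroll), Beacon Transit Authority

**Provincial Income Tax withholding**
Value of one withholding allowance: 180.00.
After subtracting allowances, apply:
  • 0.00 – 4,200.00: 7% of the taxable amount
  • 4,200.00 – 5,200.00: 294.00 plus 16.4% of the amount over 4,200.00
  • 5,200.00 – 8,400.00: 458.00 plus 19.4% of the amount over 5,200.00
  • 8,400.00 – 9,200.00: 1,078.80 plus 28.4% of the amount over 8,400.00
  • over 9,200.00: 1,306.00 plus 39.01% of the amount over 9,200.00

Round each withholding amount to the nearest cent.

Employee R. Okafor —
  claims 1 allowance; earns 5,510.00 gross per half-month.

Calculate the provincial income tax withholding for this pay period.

Provincial Income Tax: taxable = 5,510.00 − 1×180.00 = 5,330.00
  458.00 + 19.4% × (5,330.00 − 5,200.00) = 458.00 + 19.4% × 130.00 = 483.22

483.22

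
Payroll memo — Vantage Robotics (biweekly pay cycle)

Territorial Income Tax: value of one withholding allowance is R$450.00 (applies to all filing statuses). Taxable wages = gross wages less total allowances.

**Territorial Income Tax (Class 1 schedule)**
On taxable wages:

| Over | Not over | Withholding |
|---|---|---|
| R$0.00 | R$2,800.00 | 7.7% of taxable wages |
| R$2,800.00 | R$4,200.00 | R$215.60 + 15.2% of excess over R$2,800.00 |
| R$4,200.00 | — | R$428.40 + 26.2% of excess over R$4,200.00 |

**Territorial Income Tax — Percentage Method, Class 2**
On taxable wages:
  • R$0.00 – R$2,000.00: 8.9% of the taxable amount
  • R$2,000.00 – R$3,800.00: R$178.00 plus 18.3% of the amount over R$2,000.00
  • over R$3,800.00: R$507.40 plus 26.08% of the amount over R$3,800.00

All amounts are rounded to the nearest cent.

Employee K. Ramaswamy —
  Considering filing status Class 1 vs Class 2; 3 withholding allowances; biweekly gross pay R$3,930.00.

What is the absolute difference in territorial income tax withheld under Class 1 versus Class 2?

R$85.48

Territorial Income Tax (Class 1): taxable = R$3,930.00 − 3×R$450.00 = R$2,580.00
  7.7% × R$2,580.00 = R$198.66
Territorial Income Tax (Class 2): taxable = R$3,930.00 − 3×R$450.00 = R$2,580.00
  R$178.00 + 18.3% × (R$2,580.00 − R$2,000.00) = R$178.00 + 18.3% × R$580.00 = R$284.14
Difference: |R$198.66 − R$284.14| = R$85.48 (higher under Class 2)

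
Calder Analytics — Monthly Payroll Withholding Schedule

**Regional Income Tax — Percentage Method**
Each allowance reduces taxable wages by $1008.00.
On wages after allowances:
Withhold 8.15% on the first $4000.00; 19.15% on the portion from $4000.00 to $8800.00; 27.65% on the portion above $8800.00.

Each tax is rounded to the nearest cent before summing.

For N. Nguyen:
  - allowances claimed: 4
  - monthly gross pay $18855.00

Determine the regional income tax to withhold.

$2910.56

Regional Income Tax: taxable = $18855.00 − 4×$1008.00 = $14823.00
  $1245.20 + 27.65% × ($14823.00 − $8800.00) = $1245.20 + 27.65% × $6023.00 = $2910.56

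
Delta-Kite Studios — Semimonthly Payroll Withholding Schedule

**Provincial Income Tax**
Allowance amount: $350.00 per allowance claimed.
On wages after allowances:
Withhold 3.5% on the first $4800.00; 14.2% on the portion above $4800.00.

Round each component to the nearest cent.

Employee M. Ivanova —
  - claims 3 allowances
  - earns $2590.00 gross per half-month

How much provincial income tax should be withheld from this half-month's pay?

Provincial Income Tax: taxable = $2590.00 − 3×$350.00 = $1540.00
  3.5% × $1540.00 = $53.90

$53.90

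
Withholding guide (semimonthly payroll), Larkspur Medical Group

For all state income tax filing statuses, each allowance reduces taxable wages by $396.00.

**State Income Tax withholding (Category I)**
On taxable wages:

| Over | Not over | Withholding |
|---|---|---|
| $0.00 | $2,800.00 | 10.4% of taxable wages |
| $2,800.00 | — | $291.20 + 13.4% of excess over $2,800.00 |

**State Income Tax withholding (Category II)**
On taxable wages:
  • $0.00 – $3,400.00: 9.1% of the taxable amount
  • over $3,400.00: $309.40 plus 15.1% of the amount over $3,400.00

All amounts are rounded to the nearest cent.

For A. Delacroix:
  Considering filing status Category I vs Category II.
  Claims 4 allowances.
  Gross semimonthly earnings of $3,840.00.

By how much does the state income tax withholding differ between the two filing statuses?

State Income Tax (Category I): taxable = $3,840.00 − 4×$396.00 = $2,256.00
  10.4% × $2,256.00 = $234.62
State Income Tax (Category II): taxable = $3,840.00 − 4×$396.00 = $2,256.00
  9.1% × $2,256.00 = $205.30
Difference: |$234.62 − $205.30| = $29.32 (higher under Category I)

$29.32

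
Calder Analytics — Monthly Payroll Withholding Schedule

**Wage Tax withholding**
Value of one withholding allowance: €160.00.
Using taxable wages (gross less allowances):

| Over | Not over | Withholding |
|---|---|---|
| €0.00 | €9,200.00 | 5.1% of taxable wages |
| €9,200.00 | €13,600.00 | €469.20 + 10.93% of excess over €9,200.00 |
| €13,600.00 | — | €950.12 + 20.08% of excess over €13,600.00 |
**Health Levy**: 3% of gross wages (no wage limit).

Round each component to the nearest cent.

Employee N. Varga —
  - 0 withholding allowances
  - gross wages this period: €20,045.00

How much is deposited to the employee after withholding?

Wage Tax: taxable = €20,045.00
  €950.12 + 20.08% × (€20,045.00 − €13,600.00) = €950.12 + 20.08% × €6,445.00 = €2,244.28
Health Levy: 3% × €20,045.00 = €601.35
Total withheld: €2,244.28 + €601.35 = €2,845.63
Net pay: €20,045.00 − €2,845.63 = €17,199.37

€17,199.37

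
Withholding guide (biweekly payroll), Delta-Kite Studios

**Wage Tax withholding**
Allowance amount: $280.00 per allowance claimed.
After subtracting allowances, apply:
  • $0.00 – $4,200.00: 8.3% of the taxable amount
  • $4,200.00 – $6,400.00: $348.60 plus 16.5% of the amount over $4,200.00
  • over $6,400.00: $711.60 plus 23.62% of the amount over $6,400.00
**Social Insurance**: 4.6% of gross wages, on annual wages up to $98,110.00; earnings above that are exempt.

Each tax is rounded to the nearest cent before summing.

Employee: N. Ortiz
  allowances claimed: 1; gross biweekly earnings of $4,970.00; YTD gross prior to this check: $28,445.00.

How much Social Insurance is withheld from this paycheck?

Social Insurance: 4.6% × $4,970.00 = $228.62

$228.62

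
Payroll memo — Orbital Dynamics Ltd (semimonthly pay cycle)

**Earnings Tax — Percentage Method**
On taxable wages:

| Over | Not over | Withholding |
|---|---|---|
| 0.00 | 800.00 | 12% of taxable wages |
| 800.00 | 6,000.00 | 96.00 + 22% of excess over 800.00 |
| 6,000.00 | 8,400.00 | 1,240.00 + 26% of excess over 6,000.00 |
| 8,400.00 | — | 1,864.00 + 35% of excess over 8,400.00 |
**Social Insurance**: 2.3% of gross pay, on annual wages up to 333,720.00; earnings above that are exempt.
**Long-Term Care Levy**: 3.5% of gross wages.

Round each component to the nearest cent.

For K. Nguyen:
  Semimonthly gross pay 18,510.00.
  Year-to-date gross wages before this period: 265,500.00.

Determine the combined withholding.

6,476.08

Earnings Tax: taxable = 18,510.00
  1,864.00 + 35% × (18,510.00 − 8,400.00) = 1,864.00 + 35% × 10,110.00 = 5,402.50
Social Insurance: 2.3% × 18,510.00 = 425.73
Long-Term Care Levy: 3.5% × 18,510.00 = 647.85
Total: 5,402.50 + 425.73 + 647.85 = 6,476.08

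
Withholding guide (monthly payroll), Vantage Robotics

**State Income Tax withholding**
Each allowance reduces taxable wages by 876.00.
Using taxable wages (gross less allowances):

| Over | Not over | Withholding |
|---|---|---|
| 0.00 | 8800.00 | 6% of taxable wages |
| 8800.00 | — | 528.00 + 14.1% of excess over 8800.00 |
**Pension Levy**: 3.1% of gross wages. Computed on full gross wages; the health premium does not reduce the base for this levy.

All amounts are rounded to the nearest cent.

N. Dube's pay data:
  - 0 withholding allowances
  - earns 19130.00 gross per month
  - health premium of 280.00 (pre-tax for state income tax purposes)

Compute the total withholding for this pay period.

State Income Tax: taxable = 19130.00 − 280.00 = 18850.00
  528.00 + 14.1% × (18850.00 − 8800.00) = 528.00 + 14.1% × 10050.00 = 1945.05
Pension Levy: 3.1% × 19130.00 = 593.03
Total: 1945.05 + 593.03 = 2538.08

2538.08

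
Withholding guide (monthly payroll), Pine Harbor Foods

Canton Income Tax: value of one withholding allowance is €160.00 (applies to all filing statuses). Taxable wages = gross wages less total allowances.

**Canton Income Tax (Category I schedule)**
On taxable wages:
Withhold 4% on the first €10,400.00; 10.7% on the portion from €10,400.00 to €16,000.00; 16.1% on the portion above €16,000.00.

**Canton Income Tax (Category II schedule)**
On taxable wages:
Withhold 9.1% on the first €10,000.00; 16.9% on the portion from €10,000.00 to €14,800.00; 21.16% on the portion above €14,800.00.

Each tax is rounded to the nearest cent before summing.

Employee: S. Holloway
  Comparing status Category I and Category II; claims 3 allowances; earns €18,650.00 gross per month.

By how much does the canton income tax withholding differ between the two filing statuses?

Canton Income Tax (Category I): taxable = €18,650.00 − 3×€160.00 = €18,170.00
  €1,015.20 + 16.1% × (€18,170.00 − €16,000.00) = €1,015.20 + 16.1% × €2,170.00 = €1,364.57
Canton Income Tax (Category II): taxable = €18,650.00 − 3×€160.00 = €18,170.00
  €1,721.20 + 21.16% × (€18,170.00 − €14,800.00) = €1,721.20 + 21.16% × €3,370.00 = €2,434.29
Difference: |€1,364.57 − €2,434.29| = €1,069.72 (higher under Category II)

€1,069.72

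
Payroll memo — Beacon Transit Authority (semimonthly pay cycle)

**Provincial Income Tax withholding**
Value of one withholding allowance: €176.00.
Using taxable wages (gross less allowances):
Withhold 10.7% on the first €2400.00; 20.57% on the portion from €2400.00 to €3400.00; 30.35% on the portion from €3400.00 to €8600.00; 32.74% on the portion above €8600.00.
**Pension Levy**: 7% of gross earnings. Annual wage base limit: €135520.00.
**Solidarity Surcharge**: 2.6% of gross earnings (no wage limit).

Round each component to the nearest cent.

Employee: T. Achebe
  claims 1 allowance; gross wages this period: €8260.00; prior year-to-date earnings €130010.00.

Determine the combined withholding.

€2484.55

Provincial Income Tax: taxable = €8260.00 − 1×€176.00 = €8084.00
  €462.50 + 30.35% × (€8084.00 − €3400.00) = €462.50 + 30.35% × €4684.00 = €1884.09
Pension Levy: cap €135520.00 − YTD €130010.00 = €5510.00 subject; 7% × €5510.00 = €385.70
Solidarity Surcharge: 2.6% × €8260.00 = €214.76
Total: €1884.09 + €385.70 + €214.76 = €2484.55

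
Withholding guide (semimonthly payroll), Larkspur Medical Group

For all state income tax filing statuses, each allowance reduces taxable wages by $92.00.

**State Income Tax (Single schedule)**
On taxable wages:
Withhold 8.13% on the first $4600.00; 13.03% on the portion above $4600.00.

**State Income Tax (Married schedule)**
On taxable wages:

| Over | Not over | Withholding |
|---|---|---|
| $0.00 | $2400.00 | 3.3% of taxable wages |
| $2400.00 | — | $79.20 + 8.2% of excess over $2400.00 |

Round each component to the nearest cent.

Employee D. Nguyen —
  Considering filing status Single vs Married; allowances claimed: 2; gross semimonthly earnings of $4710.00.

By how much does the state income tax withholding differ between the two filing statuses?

State Income Tax (Single): taxable = $4710.00 − 2×$92.00 = $4526.00
  8.13% × $4526.00 = $367.96
State Income Tax (Married): taxable = $4710.00 − 2×$92.00 = $4526.00
  $79.20 + 8.2% × ($4526.00 − $2400.00) = $79.20 + 8.2% × $2126.00 = $253.53
Difference: |$367.96 − $253.53| = $114.43 (higher under Single)

$114.43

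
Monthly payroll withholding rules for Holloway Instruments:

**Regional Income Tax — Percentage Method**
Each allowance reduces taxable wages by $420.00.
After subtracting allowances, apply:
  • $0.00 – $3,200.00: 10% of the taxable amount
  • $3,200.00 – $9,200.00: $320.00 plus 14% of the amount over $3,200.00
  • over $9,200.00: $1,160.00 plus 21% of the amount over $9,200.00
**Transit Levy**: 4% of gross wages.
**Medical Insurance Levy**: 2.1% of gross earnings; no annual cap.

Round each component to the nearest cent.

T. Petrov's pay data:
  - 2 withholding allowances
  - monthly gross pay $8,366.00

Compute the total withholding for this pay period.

$1,435.97

Regional Income Tax: taxable = $8,366.00 − 2×$420.00 = $7,526.00
  $320.00 + 14% × ($7,526.00 − $3,200.00) = $320.00 + 14% × $4,326.00 = $925.64
Transit Levy: 4% × $8,366.00 = $334.64
Medical Insurance Levy: 2.1% × $8,366.00 = $175.69
Total: $925.64 + $334.64 + $175.69 = $1,435.97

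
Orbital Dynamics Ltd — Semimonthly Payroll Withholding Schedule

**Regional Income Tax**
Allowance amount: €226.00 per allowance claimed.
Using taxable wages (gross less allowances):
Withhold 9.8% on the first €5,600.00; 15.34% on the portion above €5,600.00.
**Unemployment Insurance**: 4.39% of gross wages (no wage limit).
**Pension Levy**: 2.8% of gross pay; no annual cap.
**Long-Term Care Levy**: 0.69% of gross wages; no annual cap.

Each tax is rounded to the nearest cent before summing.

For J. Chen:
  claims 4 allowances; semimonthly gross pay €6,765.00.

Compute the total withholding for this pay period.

Regional Income Tax: taxable = €6,765.00 − 4×€226.00 = €5,861.00
  €548.80 + 15.34% × (€5,861.00 − €5,600.00) = €548.80 + 15.34% × €261.00 = €588.84
Unemployment Insurance: 4.39% × €6,765.00 = €296.98
Pension Levy: 2.8% × €6,765.00 = €189.42
Long-Term Care Levy: 0.69% × €6,765.00 = €46.68
Total: €588.84 + €296.98 + €189.42 + €46.68 = €1,121.92

€1,121.92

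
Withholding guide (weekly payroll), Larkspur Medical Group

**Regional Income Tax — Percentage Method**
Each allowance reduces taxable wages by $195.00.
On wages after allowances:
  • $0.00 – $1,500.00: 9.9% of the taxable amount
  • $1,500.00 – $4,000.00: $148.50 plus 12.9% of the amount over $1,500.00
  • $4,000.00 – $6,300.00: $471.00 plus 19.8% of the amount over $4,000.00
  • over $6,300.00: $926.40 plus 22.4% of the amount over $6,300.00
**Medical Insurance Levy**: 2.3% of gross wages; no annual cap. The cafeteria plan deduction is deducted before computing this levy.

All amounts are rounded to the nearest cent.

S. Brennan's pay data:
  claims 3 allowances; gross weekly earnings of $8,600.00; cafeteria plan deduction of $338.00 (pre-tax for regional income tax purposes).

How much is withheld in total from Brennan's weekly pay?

Regional Income Tax: taxable = $8,600.00 − $338.00 − 3×$195.00 = $7,677.00
  $926.40 + 22.4% × ($7,677.00 − $6,300.00) = $926.40 + 22.4% × $1,377.00 = $1,234.85
Medical Insurance Levy: 2.3% × $8,262.00 = $190.03
Total: $1,234.85 + $190.03 = $1,424.88

$1,424.88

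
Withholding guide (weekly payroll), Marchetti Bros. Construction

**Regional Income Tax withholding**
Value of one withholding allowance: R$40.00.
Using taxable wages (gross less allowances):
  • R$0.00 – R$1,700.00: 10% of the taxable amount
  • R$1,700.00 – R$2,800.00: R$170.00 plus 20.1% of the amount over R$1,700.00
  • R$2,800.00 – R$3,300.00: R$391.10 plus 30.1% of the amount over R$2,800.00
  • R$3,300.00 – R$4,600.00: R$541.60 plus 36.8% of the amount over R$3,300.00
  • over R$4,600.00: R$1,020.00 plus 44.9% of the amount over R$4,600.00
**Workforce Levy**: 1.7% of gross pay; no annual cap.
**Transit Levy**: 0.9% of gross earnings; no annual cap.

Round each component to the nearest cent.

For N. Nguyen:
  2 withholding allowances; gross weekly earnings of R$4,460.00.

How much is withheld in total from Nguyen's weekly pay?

R$1,055.00

Regional Income Tax: taxable = R$4,460.00 − 2×R$40.00 = R$4,380.00
  R$541.60 + 36.8% × (R$4,380.00 − R$3,300.00) = R$541.60 + 36.8% × R$1,080.00 = R$939.04
Workforce Levy: 1.7% × R$4,460.00 = R$75.82
Transit Levy: 0.9% × R$4,460.00 = R$40.14
Total: R$939.04 + R$75.82 + R$40.14 = R$1,055.00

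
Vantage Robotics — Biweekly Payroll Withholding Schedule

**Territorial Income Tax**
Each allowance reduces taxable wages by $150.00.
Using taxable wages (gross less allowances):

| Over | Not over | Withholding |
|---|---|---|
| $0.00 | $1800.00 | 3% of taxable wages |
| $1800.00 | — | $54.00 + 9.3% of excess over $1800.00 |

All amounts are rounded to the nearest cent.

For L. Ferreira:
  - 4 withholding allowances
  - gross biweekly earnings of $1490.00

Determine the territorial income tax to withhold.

Territorial Income Tax: taxable = $1490.00 − 4×$150.00 = $890.00
  3% × $890.00 = $26.70

$26.70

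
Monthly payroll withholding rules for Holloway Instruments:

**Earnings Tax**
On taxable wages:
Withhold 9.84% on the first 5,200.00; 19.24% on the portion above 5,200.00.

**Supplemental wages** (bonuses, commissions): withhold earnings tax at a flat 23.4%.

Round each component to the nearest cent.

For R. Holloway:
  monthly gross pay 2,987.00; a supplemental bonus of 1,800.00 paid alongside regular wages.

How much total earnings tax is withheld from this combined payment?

Earnings Tax: taxable = 2,987.00
  9.84% × 2,987.00 = 293.92
Supplemental (23.4% flat on bonus): 23.4% × 1,800.00 = 421.20
Total earnings tax: 293.92 + 421.20 = 715.12

715.12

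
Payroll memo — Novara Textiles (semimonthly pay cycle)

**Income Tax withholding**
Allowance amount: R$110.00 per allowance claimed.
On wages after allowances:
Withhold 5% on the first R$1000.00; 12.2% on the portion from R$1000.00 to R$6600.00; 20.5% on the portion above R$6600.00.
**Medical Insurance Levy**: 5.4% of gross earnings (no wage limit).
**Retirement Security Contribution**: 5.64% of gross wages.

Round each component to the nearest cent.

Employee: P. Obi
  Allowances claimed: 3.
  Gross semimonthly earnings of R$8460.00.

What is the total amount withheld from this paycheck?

R$1980.83

Income Tax: taxable = R$8460.00 − 3×R$110.00 = R$8130.00
  R$733.20 + 20.5% × (R$8130.00 − R$6600.00) = R$733.20 + 20.5% × R$1530.00 = R$1046.85
Medical Insurance Levy: 5.4% × R$8460.00 = R$456.84
Retirement Security Contribution: 5.64% × R$8460.00 = R$477.14
Total: R$1046.85 + R$456.84 + R$477.14 = R$1980.83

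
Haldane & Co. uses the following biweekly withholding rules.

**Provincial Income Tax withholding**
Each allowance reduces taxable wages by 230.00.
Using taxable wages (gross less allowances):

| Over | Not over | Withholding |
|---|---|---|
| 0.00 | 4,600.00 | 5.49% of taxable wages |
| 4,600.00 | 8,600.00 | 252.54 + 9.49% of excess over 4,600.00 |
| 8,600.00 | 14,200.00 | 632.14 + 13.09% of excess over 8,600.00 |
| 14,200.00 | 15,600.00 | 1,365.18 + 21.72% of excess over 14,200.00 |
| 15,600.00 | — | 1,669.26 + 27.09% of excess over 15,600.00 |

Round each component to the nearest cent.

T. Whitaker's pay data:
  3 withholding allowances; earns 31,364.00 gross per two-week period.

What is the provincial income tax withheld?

Provincial Income Tax: taxable = 31,364.00 − 3×230.00 = 30,674.00
  1,669.26 + 27.09% × (30,674.00 − 15,600.00) = 1,669.26 + 27.09% × 15,074.00 = 5,752.81

5,752.81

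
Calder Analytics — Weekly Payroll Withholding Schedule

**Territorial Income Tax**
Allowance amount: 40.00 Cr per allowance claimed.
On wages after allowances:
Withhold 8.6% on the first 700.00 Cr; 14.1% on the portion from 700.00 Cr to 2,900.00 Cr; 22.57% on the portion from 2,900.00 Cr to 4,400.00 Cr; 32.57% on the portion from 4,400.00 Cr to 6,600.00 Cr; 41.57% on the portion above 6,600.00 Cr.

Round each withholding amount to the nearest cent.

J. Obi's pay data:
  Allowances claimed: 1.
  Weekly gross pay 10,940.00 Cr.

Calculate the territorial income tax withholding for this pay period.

3,213.00 Cr

Territorial Income Tax: taxable = 10,940.00 Cr − 1×40.00 Cr = 10,900.00 Cr
  1,425.49 Cr + 41.57% × (10,900.00 Cr − 6,600.00 Cr) = 1,425.49 Cr + 41.57% × 4,300.00 Cr = 3,213.00 Cr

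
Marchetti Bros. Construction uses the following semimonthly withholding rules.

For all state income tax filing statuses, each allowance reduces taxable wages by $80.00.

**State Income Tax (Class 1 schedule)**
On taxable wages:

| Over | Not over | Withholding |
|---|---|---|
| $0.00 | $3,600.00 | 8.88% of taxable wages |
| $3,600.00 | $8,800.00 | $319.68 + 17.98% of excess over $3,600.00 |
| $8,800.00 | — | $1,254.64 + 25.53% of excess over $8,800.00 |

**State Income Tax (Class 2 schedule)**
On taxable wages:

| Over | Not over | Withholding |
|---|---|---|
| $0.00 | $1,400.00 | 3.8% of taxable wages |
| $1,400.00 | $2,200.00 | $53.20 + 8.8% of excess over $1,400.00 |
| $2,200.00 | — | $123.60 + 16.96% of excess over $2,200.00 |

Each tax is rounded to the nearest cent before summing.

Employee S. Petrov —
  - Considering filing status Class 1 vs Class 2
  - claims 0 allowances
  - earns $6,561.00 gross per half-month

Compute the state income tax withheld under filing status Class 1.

$852.07

State Income Tax (Class 1): taxable = $6,561.00
  $319.68 + 17.98% × ($6,561.00 − $3,600.00) = $319.68 + 17.98% × $2,961.00 = $852.07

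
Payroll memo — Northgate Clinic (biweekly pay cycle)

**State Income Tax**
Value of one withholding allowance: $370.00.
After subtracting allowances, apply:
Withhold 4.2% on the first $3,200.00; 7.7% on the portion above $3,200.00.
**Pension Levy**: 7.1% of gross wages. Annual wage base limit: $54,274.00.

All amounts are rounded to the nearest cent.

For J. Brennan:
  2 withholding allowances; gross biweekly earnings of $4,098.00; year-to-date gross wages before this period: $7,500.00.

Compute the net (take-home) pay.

$3,660.47

State Income Tax: taxable = $4,098.00 − 2×$370.00 = $3,358.00
  $134.40 + 7.7% × ($3,358.00 − $3,200.00) = $134.40 + 7.7% × $158.00 = $146.57
Pension Levy: 7.1% × $4,098.00 = $290.96
Total withheld: $146.57 + $290.96 = $437.53
Net pay: $4,098.00 − $437.53 = $3,660.47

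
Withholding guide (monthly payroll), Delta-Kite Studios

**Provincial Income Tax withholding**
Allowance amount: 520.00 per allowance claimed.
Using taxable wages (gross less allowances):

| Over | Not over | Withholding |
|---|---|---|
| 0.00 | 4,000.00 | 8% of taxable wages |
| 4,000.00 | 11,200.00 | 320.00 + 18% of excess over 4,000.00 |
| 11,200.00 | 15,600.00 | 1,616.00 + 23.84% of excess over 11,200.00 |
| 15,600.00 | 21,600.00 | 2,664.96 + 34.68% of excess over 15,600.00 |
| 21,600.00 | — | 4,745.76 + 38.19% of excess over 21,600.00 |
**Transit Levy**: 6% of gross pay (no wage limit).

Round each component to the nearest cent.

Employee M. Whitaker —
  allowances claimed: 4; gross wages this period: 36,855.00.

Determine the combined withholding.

Provincial Income Tax: taxable = 36,855.00 − 4×520.00 = 34,775.00
  4,745.76 + 38.19% × (34,775.00 − 21,600.00) = 4,745.76 + 38.19% × 13,175.00 = 9,777.29
Transit Levy: 6% × 36,855.00 = 2,211.30
Total: 9,777.29 + 2,211.30 = 11,988.59

11,988.59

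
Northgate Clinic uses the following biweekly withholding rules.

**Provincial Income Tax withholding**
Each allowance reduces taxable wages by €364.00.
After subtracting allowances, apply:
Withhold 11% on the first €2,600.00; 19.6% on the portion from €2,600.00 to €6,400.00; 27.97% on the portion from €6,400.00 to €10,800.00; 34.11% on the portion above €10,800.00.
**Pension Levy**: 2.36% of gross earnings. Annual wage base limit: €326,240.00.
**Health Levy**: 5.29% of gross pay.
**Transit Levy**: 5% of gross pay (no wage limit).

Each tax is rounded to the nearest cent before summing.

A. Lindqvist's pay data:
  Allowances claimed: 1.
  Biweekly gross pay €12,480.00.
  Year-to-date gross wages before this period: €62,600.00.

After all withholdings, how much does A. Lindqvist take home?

Provincial Income Tax: taxable = €12,480.00 − 1×€364.00 = €12,116.00
  €2,261.48 + 34.11% × (€12,116.00 − €10,800.00) = €2,261.48 + 34.11% × €1,316.00 = €2,710.37
Pension Levy: 2.36% × €12,480.00 = €294.53
Health Levy: 5.29% × €12,480.00 = €660.19
Transit Levy: 5% × €12,480.00 = €624.00
Total withheld: €2,710.37 + €294.53 + €660.19 + €624.00 = €4,289.09
Net pay: €12,480.00 − €4,289.09 = €8,190.91

€8,190.91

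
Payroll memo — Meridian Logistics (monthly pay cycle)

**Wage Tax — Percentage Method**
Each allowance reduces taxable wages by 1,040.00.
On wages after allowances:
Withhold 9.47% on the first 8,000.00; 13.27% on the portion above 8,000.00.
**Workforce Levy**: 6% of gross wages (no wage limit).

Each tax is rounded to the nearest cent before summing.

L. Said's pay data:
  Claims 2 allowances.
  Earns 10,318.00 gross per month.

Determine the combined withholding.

1,408.26

Wage Tax: taxable = 10,318.00 − 2×1,040.00 = 8,238.00
  757.60 + 13.27% × (8,238.00 − 8,000.00) = 757.60 + 13.27% × 238.00 = 789.18
Workforce Levy: 6% × 10,318.00 = 619.08
Total: 789.18 + 619.08 = 1,408.26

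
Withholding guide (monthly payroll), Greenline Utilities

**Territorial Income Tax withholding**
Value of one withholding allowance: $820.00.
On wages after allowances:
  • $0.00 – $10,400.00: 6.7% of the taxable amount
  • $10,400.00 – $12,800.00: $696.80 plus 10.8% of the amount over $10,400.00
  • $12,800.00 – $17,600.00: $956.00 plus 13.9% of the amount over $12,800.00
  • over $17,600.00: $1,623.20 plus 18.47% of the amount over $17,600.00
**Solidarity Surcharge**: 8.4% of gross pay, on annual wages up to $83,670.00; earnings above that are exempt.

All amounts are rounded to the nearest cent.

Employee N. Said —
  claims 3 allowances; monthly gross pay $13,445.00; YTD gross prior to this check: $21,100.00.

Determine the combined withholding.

Territorial Income Tax: taxable = $13,445.00 − 3×$820.00 = $10,985.00
  $696.80 + 10.8% × ($10,985.00 − $10,400.00) = $696.80 + 10.8% × $585.00 = $759.98
Solidarity Surcharge: 8.4% × $13,445.00 = $1,129.38
Total: $759.98 + $1,129.38 = $1,889.36

$1,889.36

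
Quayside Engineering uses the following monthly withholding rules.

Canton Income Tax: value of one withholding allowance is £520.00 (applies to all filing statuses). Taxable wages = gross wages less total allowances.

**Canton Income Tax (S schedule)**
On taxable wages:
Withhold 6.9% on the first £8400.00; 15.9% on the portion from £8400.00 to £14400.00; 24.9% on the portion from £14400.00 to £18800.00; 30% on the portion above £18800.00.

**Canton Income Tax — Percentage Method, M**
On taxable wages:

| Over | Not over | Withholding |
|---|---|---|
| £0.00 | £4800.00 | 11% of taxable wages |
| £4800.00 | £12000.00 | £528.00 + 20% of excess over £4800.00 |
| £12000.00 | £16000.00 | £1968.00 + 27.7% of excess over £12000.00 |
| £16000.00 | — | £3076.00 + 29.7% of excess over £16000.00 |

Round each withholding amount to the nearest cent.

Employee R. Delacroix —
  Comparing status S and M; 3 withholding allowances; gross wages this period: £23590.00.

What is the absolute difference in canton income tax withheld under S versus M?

Canton Income Tax (S): taxable = £23590.00 − 3×£520.00 = £22030.00
  £2629.20 + 30% × (£22030.00 − £18800.00) = £2629.20 + 30% × £3230.00 = £3598.20
Canton Income Tax (M): taxable = £23590.00 − 3×£520.00 = £22030.00
  £3076.00 + 29.7% × (£22030.00 − £16000.00) = £3076.00 + 29.7% × £6030.00 = £4866.91
Difference: |£3598.20 − £4866.91| = £1268.71 (higher under M)

£1268.71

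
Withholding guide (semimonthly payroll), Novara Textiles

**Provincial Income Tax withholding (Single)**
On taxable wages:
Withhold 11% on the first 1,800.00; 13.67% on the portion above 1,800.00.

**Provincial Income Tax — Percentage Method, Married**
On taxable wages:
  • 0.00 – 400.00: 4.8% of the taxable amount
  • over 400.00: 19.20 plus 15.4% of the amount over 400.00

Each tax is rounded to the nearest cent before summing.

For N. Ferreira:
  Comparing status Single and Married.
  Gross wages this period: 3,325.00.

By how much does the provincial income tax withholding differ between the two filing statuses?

63.18

Provincial Income Tax (Single): taxable = 3,325.00
  198.00 + 13.67% × (3,325.00 − 1,800.00) = 198.00 + 13.67% × 1,525.00 = 406.47
Provincial Income Tax (Married): taxable = 3,325.00
  19.20 + 15.4% × (3,325.00 − 400.00) = 19.20 + 15.4% × 2,925.00 = 469.65
Difference: |406.47 − 469.65| = 63.18 (higher under Married)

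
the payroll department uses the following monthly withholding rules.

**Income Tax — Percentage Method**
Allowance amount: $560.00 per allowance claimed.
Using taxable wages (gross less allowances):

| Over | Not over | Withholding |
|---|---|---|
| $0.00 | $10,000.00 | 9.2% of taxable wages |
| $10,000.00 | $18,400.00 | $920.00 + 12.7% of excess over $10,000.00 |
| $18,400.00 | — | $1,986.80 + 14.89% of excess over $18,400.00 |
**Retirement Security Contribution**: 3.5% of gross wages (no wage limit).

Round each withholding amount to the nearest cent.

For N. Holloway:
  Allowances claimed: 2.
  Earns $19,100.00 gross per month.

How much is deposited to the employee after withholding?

Income Tax: taxable = $19,100.00 − 2×$560.00 = $17,980.00
  $920.00 + 12.7% × ($17,980.00 − $10,000.00) = $920.00 + 12.7% × $7,980.00 = $1,933.46
Retirement Security Contribution: 3.5% × $19,100.00 = $668.50
Total withheld: $1,933.46 + $668.50 = $2,601.96
Net pay: $19,100.00 − $2,601.96 = $16,498.04

$16,498.04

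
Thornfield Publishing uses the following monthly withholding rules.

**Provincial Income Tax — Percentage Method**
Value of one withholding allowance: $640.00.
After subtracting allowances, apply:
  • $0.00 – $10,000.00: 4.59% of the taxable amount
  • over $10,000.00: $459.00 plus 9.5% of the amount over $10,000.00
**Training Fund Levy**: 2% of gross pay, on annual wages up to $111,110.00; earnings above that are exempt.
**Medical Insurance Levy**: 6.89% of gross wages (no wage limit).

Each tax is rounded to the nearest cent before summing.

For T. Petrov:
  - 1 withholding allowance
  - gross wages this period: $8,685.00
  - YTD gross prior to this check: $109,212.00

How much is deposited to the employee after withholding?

$7,679.37

Provincial Income Tax: taxable = $8,685.00 − 1×$640.00 = $8,045.00
  4.59% × $8,045.00 = $369.27
Training Fund Levy: cap $111,110.00 − YTD $109,212.00 = $1,898.00 subject; 2% × $1,898.00 = $37.96
Medical Insurance Levy: 6.89% × $8,685.00 = $598.40
Total withheld: $369.27 + $37.96 + $598.40 = $1,005.63
Net pay: $8,685.00 − $1,005.63 = $7,679.37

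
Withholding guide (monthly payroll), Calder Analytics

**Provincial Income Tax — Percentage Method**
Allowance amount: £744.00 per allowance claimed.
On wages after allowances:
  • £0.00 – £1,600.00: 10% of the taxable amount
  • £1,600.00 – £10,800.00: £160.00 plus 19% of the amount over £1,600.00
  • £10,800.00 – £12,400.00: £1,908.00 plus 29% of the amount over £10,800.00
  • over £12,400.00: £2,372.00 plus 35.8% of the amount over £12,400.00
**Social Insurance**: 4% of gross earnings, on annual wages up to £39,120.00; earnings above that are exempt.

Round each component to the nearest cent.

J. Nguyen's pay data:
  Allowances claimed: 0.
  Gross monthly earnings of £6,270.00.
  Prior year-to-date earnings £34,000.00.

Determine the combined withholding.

Provincial Income Tax: taxable = £6,270.00
  £160.00 + 19% × (£6,270.00 − £1,600.00) = £160.00 + 19% × £4,670.00 = £1,047.30
Social Insurance: cap £39,120.00 − YTD £34,000.00 = £5,120.00 subject; 4% × £5,120.00 = £204.80
Total: £1,047.30 + £204.80 = £1,252.10

£1,252.10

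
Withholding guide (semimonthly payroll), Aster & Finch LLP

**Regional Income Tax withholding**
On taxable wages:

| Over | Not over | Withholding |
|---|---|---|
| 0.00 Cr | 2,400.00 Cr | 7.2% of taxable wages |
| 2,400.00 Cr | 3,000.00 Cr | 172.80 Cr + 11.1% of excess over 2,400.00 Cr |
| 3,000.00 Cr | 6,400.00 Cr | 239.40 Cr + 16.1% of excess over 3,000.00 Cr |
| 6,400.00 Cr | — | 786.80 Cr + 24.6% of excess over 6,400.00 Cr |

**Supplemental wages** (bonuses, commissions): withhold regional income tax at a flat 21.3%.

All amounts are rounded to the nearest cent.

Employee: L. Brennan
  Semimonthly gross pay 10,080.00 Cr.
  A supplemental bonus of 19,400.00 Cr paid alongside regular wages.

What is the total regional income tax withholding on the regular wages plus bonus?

Regional Income Tax: taxable = 10,080.00 Cr
  786.80 Cr + 24.6% × (10,080.00 Cr − 6,400.00 Cr) = 786.80 Cr + 24.6% × 3,680.00 Cr = 1,692.08 Cr
Supplemental (21.3% flat on bonus): 21.3% × 19,400.00 Cr = 4,132.20 Cr
Total regional income tax: 1,692.08 Cr + 4,132.20 Cr = 5,824.28 Cr

5,824.28 Cr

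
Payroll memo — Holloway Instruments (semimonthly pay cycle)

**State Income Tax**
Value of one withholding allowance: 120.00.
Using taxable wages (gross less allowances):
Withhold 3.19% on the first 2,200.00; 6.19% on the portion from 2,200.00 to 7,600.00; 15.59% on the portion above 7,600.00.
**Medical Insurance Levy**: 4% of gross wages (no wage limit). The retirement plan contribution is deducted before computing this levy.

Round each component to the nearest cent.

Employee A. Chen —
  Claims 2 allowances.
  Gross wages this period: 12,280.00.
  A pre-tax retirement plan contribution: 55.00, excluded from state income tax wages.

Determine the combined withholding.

State Income Tax: taxable = 12,280.00 − 55.00 − 2×120.00 = 11,985.00
  404.44 + 15.59% × (11,985.00 − 7,600.00) = 404.44 + 15.59% × 4,385.00 = 1,088.06
Medical Insurance Levy: 4% × 12,225.00 = 489.00
Total: 1,088.06 + 489.00 = 1,577.06

1,577.06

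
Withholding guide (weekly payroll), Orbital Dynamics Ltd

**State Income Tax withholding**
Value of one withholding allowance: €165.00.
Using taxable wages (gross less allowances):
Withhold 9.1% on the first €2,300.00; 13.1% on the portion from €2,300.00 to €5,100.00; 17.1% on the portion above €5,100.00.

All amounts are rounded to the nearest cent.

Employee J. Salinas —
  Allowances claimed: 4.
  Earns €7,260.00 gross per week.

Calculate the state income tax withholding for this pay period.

€832.60

State Income Tax: taxable = €7,260.00 − 4×€165.00 = €6,600.00
  €576.10 + 17.1% × (€6,600.00 − €5,100.00) = €576.10 + 17.1% × €1,500.00 = €832.60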